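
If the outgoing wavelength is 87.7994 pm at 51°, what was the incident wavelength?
86.9000 pm

From λ' = λ + Δλ, we have λ = λ' - Δλ

First calculate the Compton shift:
Δλ = λ_C(1 - cos θ)
Δλ = 2.4263 × (1 - cos(51°))
Δλ = 2.4263 × 0.3707
Δλ = 0.8994 pm

Initial wavelength:
λ = λ' - Δλ
λ = 87.7994 - 0.8994
λ = 86.9000 pm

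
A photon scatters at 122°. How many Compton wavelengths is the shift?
1.5299 λ_C

The Compton shift formula is:
Δλ = λ_C(1 - cos θ)

Dividing both sides by λ_C:
Δλ/λ_C = 1 - cos θ

For θ = 122°:
Δλ/λ_C = 1 - cos(122°)
Δλ/λ_C = 1 - -0.5299
Δλ/λ_C = 1.5299

This means the shift is 1.5299 × λ_C = 3.7121 pm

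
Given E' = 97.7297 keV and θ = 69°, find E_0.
111.4000 keV

Convert final energy to wavelength (hc ≈ 1239.842 keV·pm):
λ' = hc/E' = 1239.842 / 97.7297 = 12.6864 pm

Calculate the Compton shift:
Δλ = λ_C(1 - cos(69°))
Δλ = 2.4263 × (1 - cos(69°))
Δλ = 1.5568 pm

Initial wavelength:
λ = λ' - Δλ = 12.6864 - 1.5568 = 11.1296 pm

Initial energy:
E = hc/λ = 1239.842 / 11.1296 = 111.4000 keV

(Intermediate values are shown rounded; full precision is carried through to the final answer.)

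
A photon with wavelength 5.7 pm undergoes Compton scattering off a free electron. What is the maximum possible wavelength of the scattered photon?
10.5526 pm (at θ = 180°)

The Compton shift is Δλ = λ_C(1 − cos θ).

Since cos θ ranges from −1 to 1, the factor (1 − cos θ) ranges from 0 to 2; the maximum shift occurs at θ = 180° (backscattering):
Δλ_max = 2λ_C = 2 × 2.4263 pm = 4.8526 pm

Maximum scattered wavelength:
λ'_max = λ₀ + Δλ_max = 5.7 + 4.8526 = 10.5526 pm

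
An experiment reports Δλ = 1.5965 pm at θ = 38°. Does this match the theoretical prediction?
No, inconsistent

Calculate the expected shift for θ = 38°:

Δλ_expected = λ_C(1 - cos(38°))
Δλ_expected = 2.4263 × (1 - cos(38°))
Δλ_expected = 2.4263 × 0.2120
Δλ_expected = 0.5144 pm

Given shift: 1.5965 pm
Expected shift: 0.5144 pm
Difference: 1.0821 pm

The values do not match. The given shift corresponds to θ ≈ 70.0°, not 38°.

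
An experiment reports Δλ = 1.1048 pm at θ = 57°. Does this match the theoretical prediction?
Yes, consistent

Calculate the expected shift for θ = 57°:

Δλ_expected = λ_C(1 - cos(57°))
Δλ_expected = 2.4263 × (1 - cos(57°))
Δλ_expected = 2.4263 × 0.4554
Δλ_expected = 1.1048 pm

Given shift: 1.1048 pm
Expected shift: 1.1048 pm
Difference: 0.0000 pm

The values match. This is consistent with Compton scattering at the stated angle.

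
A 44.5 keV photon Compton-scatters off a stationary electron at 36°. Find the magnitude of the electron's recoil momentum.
1.4583e-23 kg·m/s

The electron is initially at rest, so by conservation of momentum:
p⃗_e = p⃗₀ − p⃗'  (incident photon momentum minus scattered photon momentum)

Photon momentum magnitudes (p = h/λ = E/c):
λ₀ = hc/E₀ = 27.8616 pm → p₀ = h/λ₀ = 2.3782e-23 kg·m/s
Δλ = λ_C(1 − cos 36°) = 0.4634 pm
λ' = 28.3250 pm → p' = h/λ' = 2.3393e-23 kg·m/s

The scattered photon makes angle θ = 36° with the incident direction, so by the law of cosines:
|p⃗_e|² = p₀² + p'² − 2p₀p'cos θ
|p⃗_e|² = (2.3782e-23)² + (2.3393e-23)² − 2·2.3782e-23·2.3393e-23·cos(36°)
|p⃗_e| = 1.4583e-23 kg·m/s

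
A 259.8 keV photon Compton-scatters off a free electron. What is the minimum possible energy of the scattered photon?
128.8159 keV (at θ = 180°)

The scattered photon has minimum energy when its wavelength is maximum, i.e., when the Compton shift Δλ = λ_C(1 − cos θ) is maximum. This occurs at θ = 180° (backscattering), giving Δλ_max = 2λ_C = 4.8526 pm.

Initial wavelength: λ₀ = hc/E₀ = 4.7723 pm
Maximum final wavelength: λ'_max = λ₀ + 2λ_C = 4.7723 + 4.8526 = 9.6249 pm
Minimum final energy: E'_min = hc/λ'_max = 128.8159 keV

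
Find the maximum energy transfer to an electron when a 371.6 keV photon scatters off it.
220.1988 keV

Maximum energy transfer occurs at θ = 180° (backscattering).

Initial photon: E₀ = 371.6 keV → λ₀ = 3.3365 pm

Maximum Compton shift (at 180°):
Δλ_max = 2λ_C = 2 × 2.4263 = 4.8526 pm

Final wavelength:
λ' = 3.3365 + 4.8526 = 8.1891 pm

Minimum photon energy (maximum energy to electron):
E'_min = hc/λ' = 151.4012 keV

Maximum electron kinetic energy:
K_max = E₀ - E'_min = 371.6000 - 151.4012 = 220.1988 keV

(Intermediate values are shown rounded; full precision is carried through to the final answer.)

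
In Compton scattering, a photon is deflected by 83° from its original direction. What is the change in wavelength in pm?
2.1306 pm

Using the Compton scattering formula:
Δλ = λ_C(1 - cos θ)

where λ_C = h/(m_e·c) ≈ 2.4263 pm is the Compton wavelength of an electron.

For θ = 83°:
cos(83°) = 0.1219
1 - cos(83°) = 0.8781

Δλ = 2.4263 × 0.8781
Δλ = 2.1306 pm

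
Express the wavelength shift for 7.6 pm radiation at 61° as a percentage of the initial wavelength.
16.4475%

Calculate the Compton shift:
Δλ = λ_C(1 - cos(61°))
Δλ = 2.4263 × (1 - cos(61°))
Δλ = 2.4263 × 0.5152
Δλ = 1.2500 pm

Percentage change:
(Δλ/λ₀) × 100 = (1.2500/7.6) × 100
= 16.4475%

(Intermediate values are shown rounded; full precision is carried through to the final answer.)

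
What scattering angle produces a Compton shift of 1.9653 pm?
79.05°

From the Compton formula Δλ = λ_C(1 - cos θ), we can solve for θ:

cos θ = 1 - Δλ/λ_C

Given:
- Δλ = 1.9653 pm
- λ_C = h/(m_e·c) ≈ 2.42631024 pm

cos θ = 1 - 1.9653/2.42631024
cos θ = 1 - 0.809995
cos θ = 0.190005

θ = arccos(0.190005)
θ = 79.05°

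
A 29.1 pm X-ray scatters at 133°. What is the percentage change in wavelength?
14.0242%

Calculate the Compton shift:
Δλ = λ_C(1 - cos(133°))
Δλ = 2.4263 × (1 - cos(133°))
Δλ = 2.4263 × 1.6820
Δλ = 4.0810 pm

Percentage change:
(Δλ/λ₀) × 100 = (4.0810/29.1) × 100
= 14.0242%

(Intermediate values are shown rounded; full precision is carried through to the final answer.)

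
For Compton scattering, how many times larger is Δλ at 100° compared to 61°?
100° produces the larger shift by a factor of 2.278

Calculate both shifts using Δλ = λ_C(1 - cos θ):

For θ₁ = 61°:
Δλ₁ = 2.4263 × (1 - cos(61°))
Δλ₁ = 2.4263 × 0.5152
Δλ₁ = 1.2500 pm

For θ₂ = 100°:
Δλ₂ = 2.4263 × (1 - cos(100°))
Δλ₂ = 2.4263 × 1.1736
Δλ₂ = 2.8476 pm

The 100° angle produces the larger shift.
Ratio: 2.8476/1.2500 = 2.278

(Intermediate values are shown rounded; full precision is carried through to the final answer.)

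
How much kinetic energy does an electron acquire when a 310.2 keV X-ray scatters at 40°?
38.5765 keV

By energy conservation: K_e = E_initial - E_final

First find the scattered photon energy:
Initial wavelength: λ = hc/E = 3.9969 pm
Compton shift: Δλ = λ_C(1 - cos(40°)) = 0.5676 pm
Final wavelength: λ' = 3.9969 + 0.5676 = 4.5646 pm
Final photon energy: E' = hc/λ' = 271.6235 keV

Electron kinetic energy:
K_e = E - E' = 310.2000 - 271.6235 = 38.5765 keV

(Intermediate values are shown rounded; full precision is carried through to the final answer.)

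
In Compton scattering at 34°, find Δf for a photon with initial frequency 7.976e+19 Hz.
7.927e+18 Hz (decrease)

Convert frequency to wavelength (c = 299792458 m/s):
λ₀ = c/f₀ = 299792458/7.976e+19 = 3.7586818e-12 m = 3.7587 pm

Calculate Compton shift:
Δλ = λ_C(1 - cos(34°)) = 0.4148 pm

Final wavelength:
λ' = λ₀ + Δλ = 3.7587 + 0.4148 = 4.1735 pm

Final frequency:
f' = c/λ' = 299792458/4.1734897e-12 = 7.1832563e+19 Hz

Frequency shift (decrease):
Δf = f₀ - f' = 7.976e+19 - 7.1832563e+19 = 7.927e+18 Hz

(Intermediate values are shown rounded; full precision is carried through to the final answer.)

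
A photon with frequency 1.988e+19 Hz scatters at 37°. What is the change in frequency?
6.239e+17 Hz (decrease)

Convert frequency to wavelength (c = 299792458 m/s):
λ₀ = c/f₀ = 299792458/1.988e+19 = 1.5080104e-11 m = 15.0801 pm

Calculate Compton shift:
Δλ = λ_C(1 - cos(37°)) = 0.4886 pm

Final wavelength:
λ' = λ₀ + Δλ = 15.0801 + 0.4886 = 15.5687 pm

Final frequency:
f' = c/λ' = 299792458/1.5568676e-11 = 1.9256130e+19 Hz

Frequency shift (decrease):
Δf = f₀ - f' = 1.988e+19 - 1.9256130e+19 = 6.239e+17 Hz

(Intermediate values are shown rounded; full precision is carried through to the final answer.)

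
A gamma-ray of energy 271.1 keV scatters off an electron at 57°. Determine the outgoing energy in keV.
218.3504 keV

First convert energy to wavelength:
λ = hc/E, with hc ≈ 1239.842 keV·pm (i.e. 1239.842 eV·nm)

For E = 271.1 keV = 271100 eV:
λ = 1239.842 keV·pm / 271.1 keV
λ = 4.5734 pm

Calculate the Compton shift:
Δλ = λ_C(1 - cos(57°)) = 2.4263 × 0.4554
Δλ = 1.1048 pm

Final wavelength:
λ' = 4.5734 + 1.1048 = 5.6782 pm

Final energy:
E' = hc/λ' = 1239.842 / 5.6782 = 218.3504 keV

(Intermediate values are shown rounded; full precision is carried through to the final answer.)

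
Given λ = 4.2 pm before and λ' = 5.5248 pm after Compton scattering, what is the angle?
63.00°

First find the wavelength shift:
Δλ = λ' - λ = 5.5248 - 4.2 = 1.3248 pm

Using Δλ = λ_C(1 - cos θ), with λ_C = h/(m_e·c) ≈ 2.42631024 pm:
cos θ = 1 - Δλ/λ_C
cos θ = 1 - 1.3248/2.42631024
cos θ = 0.453986

θ = arccos(0.453986)
θ = 63.00°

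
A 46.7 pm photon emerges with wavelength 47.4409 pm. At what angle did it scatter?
46.00°

First find the wavelength shift:
Δλ = λ' - λ = 47.4409 - 46.7 = 0.7409 pm

Using Δλ = λ_C(1 - cos θ), with λ_C = h/(m_e·c) ≈ 2.42631024 pm:
cos θ = 1 - Δλ/λ_C
cos θ = 1 - 0.7409/2.42631024
cos θ = 0.694639

θ = arccos(0.694639)
θ = 46.00°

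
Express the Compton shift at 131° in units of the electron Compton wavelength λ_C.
1.6561 λ_C

The Compton shift formula is:
Δλ = λ_C(1 - cos θ)

Dividing both sides by λ_C:
Δλ/λ_C = 1 - cos θ

For θ = 131°:
Δλ/λ_C = 1 - cos(131°)
Δλ/λ_C = 1 - -0.6561
Δλ/λ_C = 1.6561

This means the shift is 1.6561 × λ_C = 4.0181 pm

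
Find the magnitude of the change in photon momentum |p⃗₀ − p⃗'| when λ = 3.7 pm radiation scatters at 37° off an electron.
1.0884e-22 kg·m/s

Photon momentum magnitude is p = h/λ.

Initial momentum:
p₀ = h/λ = 6.6261e-34/3.7000e-12 = 1.7908e-22 kg·m/s

After scattering:
λ' = λ + Δλ = 3.7 + 0.4886 = 4.1886 pm
p' = h/λ' = 6.6261e-34/4.1886e-12 = 1.5819e-22 kg·m/s

Momentum is a vector; the scattered photon's direction makes angle θ = 37° with the incident direction. The magnitude of the vector change Δp⃗ = p⃗₀ − p⃗' is found from the law of cosines:
|Δp⃗|² = p₀² + p'² − 2p₀p'cos θ
|Δp⃗|² = (1.7908e-22)² + (1.5819e-22)² − 2·1.7908e-22·1.5819e-22·cos(37°)
|Δp⃗| = 1.0884e-22 kg·m/s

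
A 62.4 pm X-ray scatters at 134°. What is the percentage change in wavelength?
6.5894%

Calculate the Compton shift:
Δλ = λ_C(1 - cos(134°))
Δλ = 2.4263 × (1 - cos(134°))
Δλ = 2.4263 × 1.6947
Δλ = 4.1118 pm

Percentage change:
(Δλ/λ₀) × 100 = (4.1118/62.4) × 100
= 6.5894%

(Intermediate values are shown rounded; full precision is carried through to the final answer.)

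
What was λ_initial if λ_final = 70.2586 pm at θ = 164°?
65.5000 pm

From λ' = λ + Δλ, we have λ = λ' - Δλ

First calculate the Compton shift:
Δλ = λ_C(1 - cos θ)
Δλ = 2.4263 × (1 - cos(164°))
Δλ = 2.4263 × 1.9613
Δλ = 4.7586 pm

Initial wavelength:
λ = λ' - Δλ
λ = 70.2586 - 4.7586
λ = 65.5000 pm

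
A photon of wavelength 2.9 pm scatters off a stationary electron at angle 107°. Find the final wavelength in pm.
6.0357 pm

Using the Compton scattering formula:
λ' = λ + Δλ = λ + λ_C(1 - cos θ)

Given:
- Initial wavelength λ = 2.9 pm
- Scattering angle θ = 107°
- Compton wavelength λ_C ≈ 2.4263 pm

Calculate the shift:
Δλ = 2.4263 × (1 - cos(107°))
Δλ = 2.4263 × 1.2924
Δλ = 3.1357 pm

Final wavelength:
λ' = 2.9 + 3.1357 = 6.0357 pm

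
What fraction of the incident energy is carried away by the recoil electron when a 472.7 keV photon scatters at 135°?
0.6123 (or 61.23%)

Calculate initial and final photon energies:

Initial: E₀ = 472.7 keV → λ₀ = 2.6229 pm
Compton shift: Δλ = 4.1420 pm
Final wavelength: λ' = 6.7649 pm
Final energy: E' = 183.2767 keV

Fractional energy loss:
(E₀ - E')/E₀ = (472.7000 - 183.2767)/472.7000
= 289.4233/472.7000
= 0.6123
= 61.23%

(Intermediate values are shown rounded; full precision is carried through to the final answer.)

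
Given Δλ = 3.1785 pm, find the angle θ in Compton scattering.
108.06°

From the Compton formula Δλ = λ_C(1 - cos θ), we can solve for θ:

cos θ = 1 - Δλ/λ_C

Given:
- Δλ = 3.1785 pm
- λ_C = h/(m_e·c) ≈ 2.42631024 pm

cos θ = 1 - 3.1785/2.42631024
cos θ = 1 - 1.310014
cos θ = -0.310014

θ = arccos(-0.310014)
θ = 108.06°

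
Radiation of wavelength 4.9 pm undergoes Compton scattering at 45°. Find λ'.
5.6106 pm

Using the Compton formula: λ' = λ + λ_C(1 − cos θ)

For θ = 45°, cos θ = √2/2 (exact) ≈ 0.7071, so:
1 − cos 45° = 1 − (√2/2) ≈ 0.2929

Δλ = λ_C × 0.2929 = 2.4263 × 0.2929 = 0.7106 pm

λ' = 4.9 + 0.7106 = 5.6106 pm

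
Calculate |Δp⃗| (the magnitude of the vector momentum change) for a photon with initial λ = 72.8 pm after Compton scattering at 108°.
1.4421e-23 kg·m/s

Photon momentum magnitude is p = h/λ.

Initial momentum:
p₀ = h/λ = 6.6261e-34/7.2800e-11 = 9.1017e-24 kg·m/s

After scattering:
λ' = λ + Δλ = 72.8 + 3.1761 = 75.9761 pm
p' = h/λ' = 6.6261e-34/7.5976e-11 = 8.7213e-24 kg·m/s

Momentum is a vector; the scattered photon's direction makes angle θ = 108° with the incident direction. The magnitude of the vector change Δp⃗ = p⃗₀ − p⃗' is found from the law of cosines:
|Δp⃗|² = p₀² + p'² − 2p₀p'cos θ
|Δp⃗|² = (9.1017e-24)² + (8.7213e-24)² − 2·9.1017e-24·8.7213e-24·cos(108°)
|Δp⃗| = 1.4421e-23 kg·m/s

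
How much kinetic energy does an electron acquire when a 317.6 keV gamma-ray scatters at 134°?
162.9204 keV

By energy conservation: K_e = E_initial - E_final

First find the scattered photon energy:
Initial wavelength: λ = hc/E = 3.9038 pm
Compton shift: Δλ = λ_C(1 - cos(134°)) = 4.1118 pm
Final wavelength: λ' = 3.9038 + 4.1118 = 8.0156 pm
Final photon energy: E' = hc/λ' = 154.6796 keV

Electron kinetic energy:
K_e = E - E' = 317.6000 - 154.6796 = 162.9204 keV

(Intermediate values are shown rounded; full precision is carried through to the final answer.)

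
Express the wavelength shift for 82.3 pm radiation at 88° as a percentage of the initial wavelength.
2.8452%

Calculate the Compton shift:
Δλ = λ_C(1 - cos(88°))
Δλ = 2.4263 × (1 - cos(88°))
Δλ = 2.4263 × 0.9651
Δλ = 2.3416 pm

Percentage change:
(Δλ/λ₀) × 100 = (2.3416/82.3) × 100
= 2.8452%

(Intermediate values are shown rounded; full precision is carried through to the final answer.)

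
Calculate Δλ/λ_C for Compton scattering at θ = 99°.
1.1564 λ_C

The Compton shift formula is:
Δλ = λ_C(1 - cos θ)

Dividing both sides by λ_C:
Δλ/λ_C = 1 - cos θ

For θ = 99°:
Δλ/λ_C = 1 - cos(99°)
Δλ/λ_C = 1 - -0.1564
Δλ/λ_C = 1.1564

This means the shift is 1.1564 × λ_C = 2.8059 pm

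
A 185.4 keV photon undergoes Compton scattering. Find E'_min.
107.4386 keV (at θ = 180°)

The scattered photon has minimum energy when its wavelength is maximum, i.e., when the Compton shift Δλ = λ_C(1 − cos θ) is maximum. This occurs at θ = 180° (backscattering), giving Δλ_max = 2λ_C = 4.8526 pm.

Initial wavelength: λ₀ = hc/E₀ = 6.6874 pm
Maximum final wavelength: λ'_max = λ₀ + 2λ_C = 6.6874 + 4.8526 = 11.5400 pm
Minimum final energy: E'_min = hc/λ'_max = 107.4386 keV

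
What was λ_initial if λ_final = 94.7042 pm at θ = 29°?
94.4000 pm

From λ' = λ + Δλ, we have λ = λ' - Δλ

First calculate the Compton shift:
Δλ = λ_C(1 - cos θ)
Δλ = 2.4263 × (1 - cos(29°))
Δλ = 2.4263 × 0.1254
Δλ = 0.3042 pm

Initial wavelength:
λ = λ' - Δλ
λ = 94.7042 - 0.3042
λ = 94.4000 pm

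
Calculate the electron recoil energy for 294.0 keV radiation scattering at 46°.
43.9312 keV

By energy conservation: K_e = E_initial - E_final

First find the scattered photon energy:
Initial wavelength: λ = hc/E = 4.2171 pm
Compton shift: Δλ = λ_C(1 - cos(46°)) = 0.7409 pm
Final wavelength: λ' = 4.2171 + 0.7409 = 4.9580 pm
Final photon energy: E' = hc/λ' = 250.0688 keV

Electron kinetic energy:
K_e = E - E' = 294.0000 - 250.0688 = 43.9312 keV

(Intermediate values are shown rounded; full precision is carried through to the final answer.)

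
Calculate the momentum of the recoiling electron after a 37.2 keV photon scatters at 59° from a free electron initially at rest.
1.9255e-23 kg·m/s

The electron is initially at rest, so by conservation of momentum:
p⃗_e = p⃗₀ − p⃗'  (incident photon momentum minus scattered photon momentum)

Photon momentum magnitudes (p = h/λ = E/c):
λ₀ = hc/E₀ = 33.3291 pm → p₀ = h/λ₀ = 1.9881e-23 kg·m/s
Δλ = λ_C(1 − cos 59°) = 1.1767 pm
λ' = 34.5058 pm → p' = h/λ' = 1.9203e-23 kg·m/s

The scattered photon makes angle θ = 59° with the incident direction, so by the law of cosines:
|p⃗_e|² = p₀² + p'² − 2p₀p'cos θ
|p⃗_e|² = (1.9881e-23)² + (1.9203e-23)² − 2·1.9881e-23·1.9203e-23·cos(59°)
|p⃗_e| = 1.9255e-23 kg·m/s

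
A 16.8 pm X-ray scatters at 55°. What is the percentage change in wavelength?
6.1585%

Calculate the Compton shift:
Δλ = λ_C(1 - cos(55°))
Δλ = 2.4263 × (1 - cos(55°))
Δλ = 2.4263 × 0.4264
Δλ = 1.0346 pm

Percentage change:
(Δλ/λ₀) × 100 = (1.0346/16.8) × 100
= 6.1585%

(Intermediate values are shown rounded; full precision is carried through to the final answer.)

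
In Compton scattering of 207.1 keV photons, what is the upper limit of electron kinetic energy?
92.7161 keV

Maximum energy transfer occurs at θ = 180° (backscattering).

Initial photon: E₀ = 207.1 keV → λ₀ = 5.9867 pm

Maximum Compton shift (at 180°):
Δλ_max = 2λ_C = 2 × 2.4263 = 4.8526 pm

Final wavelength:
λ' = 5.9867 + 4.8526 = 10.8393 pm

Minimum photon energy (maximum energy to electron):
E'_min = hc/λ' = 114.3839 keV

Maximum electron kinetic energy:
K_max = E₀ - E'_min = 207.1000 - 114.3839 = 92.7161 keV

(Intermediate values are shown rounded; full precision is carried through to the final answer.)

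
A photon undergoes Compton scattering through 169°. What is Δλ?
4.8080 pm

Using the Compton scattering formula:
Δλ = λ_C(1 - cos θ)

where λ_C = h/(m_e·c) ≈ 2.4263 pm is the Compton wavelength of an electron.

For θ = 169°:
cos(169°) = -0.9816
1 - cos(169°) = 1.9816

Δλ = 2.4263 × 1.9816
Δλ = 4.8080 pm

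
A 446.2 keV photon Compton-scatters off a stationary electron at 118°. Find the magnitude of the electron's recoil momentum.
3.0192e-22 kg·m/s

The electron is initially at rest, so by conservation of momentum:
p⃗_e = p⃗₀ − p⃗'  (incident photon momentum minus scattered photon momentum)

Photon momentum magnitudes (p = h/λ = E/c):
λ₀ = hc/E₀ = 2.7787 pm → p₀ = h/λ₀ = 2.3846e-22 kg·m/s
Δλ = λ_C(1 − cos 118°) = 3.5654 pm
λ' = 6.3441 pm → p' = h/λ' = 1.0445e-22 kg·m/s

The scattered photon makes angle θ = 118° with the incident direction, so by the law of cosines:
|p⃗_e|² = p₀² + p'² − 2p₀p'cos θ
|p⃗_e|² = (2.3846e-22)² + (1.0445e-22)² − 2·2.3846e-22·1.0445e-22·cos(118°)
|p⃗_e| = 3.0192e-22 kg·m/s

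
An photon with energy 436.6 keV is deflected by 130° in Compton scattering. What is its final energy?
181.6438 keV

First convert energy to wavelength:
λ = hc/E, with hc ≈ 1239.842 keV·pm (i.e. 1239.842 eV·nm)

For E = 436.6 keV = 436600 eV:
λ = 1239.842 keV·pm / 436.6 keV
λ = 2.8398 pm

Calculate the Compton shift:
Δλ = λ_C(1 - cos(130°)) = 2.4263 × 1.6428
Δλ = 3.9859 pm

Final wavelength:
λ' = 2.8398 + 3.9859 = 6.8257 pm

Final energy:
E' = hc/λ' = 1239.842 / 6.8257 = 181.6438 keV

(Intermediate values are shown rounded; full precision is carried through to the final answer.)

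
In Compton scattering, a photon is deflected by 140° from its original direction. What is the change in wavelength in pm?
4.2850 pm

Using the Compton scattering formula:
Δλ = λ_C(1 - cos θ)

where λ_C = h/(m_e·c) ≈ 2.4263 pm is the Compton wavelength of an electron.

For θ = 140°:
cos(140°) = -0.7660
1 - cos(140°) = 1.7660

Δλ = 2.4263 × 1.7660
Δλ = 4.2850 pm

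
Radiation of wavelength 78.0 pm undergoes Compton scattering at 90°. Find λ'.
80.4263 pm

Using the Compton formula: λ' = λ + λ_C(1 − cos θ)

For θ = 90°, cos θ = 0 (exact) = 0.0000, so:
1 − cos 90° = 1 − (0) = 1.0000

Δλ = λ_C × 1.0000 = 2.4263 × 1.0000 = 2.4263 pm

λ' = 78.0 + 2.4263 = 80.4263 pm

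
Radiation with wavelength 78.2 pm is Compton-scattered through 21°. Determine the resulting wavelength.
78.3612 pm

Using the Compton scattering formula:
λ' = λ + Δλ = λ + λ_C(1 - cos θ)

Given:
- Initial wavelength λ = 78.2 pm
- Scattering angle θ = 21°
- Compton wavelength λ_C ≈ 2.4263 pm

Calculate the shift:
Δλ = 2.4263 × (1 - cos(21°))
Δλ = 2.4263 × 0.0664
Δλ = 0.1612 pm

Final wavelength:
λ' = 78.2 + 0.1612 = 78.3612 pm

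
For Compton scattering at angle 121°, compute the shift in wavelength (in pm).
3.6760 pm

Using the Compton scattering formula:
Δλ = λ_C(1 - cos θ)

where λ_C = h/(m_e·c) ≈ 2.4263 pm is the Compton wavelength of an electron.

For θ = 121°:
cos(121°) = -0.5150
1 - cos(121°) = 1.5150

Δλ = 2.4263 × 1.5150
Δλ = 3.6760 pm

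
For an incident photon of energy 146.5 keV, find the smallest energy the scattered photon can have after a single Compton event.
93.1112 keV (at θ = 180°)

The scattered photon has minimum energy when its wavelength is maximum, i.e., when the Compton shift Δλ = λ_C(1 − cos θ) is maximum. This occurs at θ = 180° (backscattering), giving Δλ_max = 2λ_C = 4.8526 pm.

Initial wavelength: λ₀ = hc/E₀ = 8.4631 pm
Maximum final wavelength: λ'_max = λ₀ + 2λ_C = 8.4631 + 4.8526 = 13.3157 pm
Minimum final energy: E'_min = hc/λ'_max = 93.1112 keV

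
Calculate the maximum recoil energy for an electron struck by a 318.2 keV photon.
176.4883 keV

Maximum energy transfer occurs at θ = 180° (backscattering).

Initial photon: E₀ = 318.2 keV → λ₀ = 3.8964 pm

Maximum Compton shift (at 180°):
Δλ_max = 2λ_C = 2 × 2.4263 = 4.8526 pm

Final wavelength:
λ' = 3.8964 + 4.8526 = 8.7490 pm

Minimum photon energy (maximum energy to electron):
E'_min = hc/λ' = 141.7117 keV

Maximum electron kinetic energy:
K_max = E₀ - E'_min = 318.2000 - 141.7117 = 176.4883 keV

(Intermediate values are shown rounded; full precision is carried through to the final answer.)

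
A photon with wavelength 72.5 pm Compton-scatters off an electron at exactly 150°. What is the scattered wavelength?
77.0276 pm

Using the Compton formula: λ' = λ + λ_C(1 − cos θ)

For θ = 150°, cos θ = -√3/2 (exact) ≈ -0.8660, so:
1 − cos 150° = 1 − (-√3/2) ≈ 1.8660

Δλ = λ_C × 1.8660 = 2.4263 × 1.8660 = 4.5276 pm

λ' = 72.5 + 4.5276 = 77.0276 pm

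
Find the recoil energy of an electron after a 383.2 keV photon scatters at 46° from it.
71.3959 keV

By energy conservation: K_e = E_initial - E_final

First find the scattered photon energy:
Initial wavelength: λ = hc/E = 3.2355 pm
Compton shift: Δλ = λ_C(1 - cos(46°)) = 0.7409 pm
Final wavelength: λ' = 3.2355 + 0.7409 = 3.9763 pm
Final photon energy: E' = hc/λ' = 311.8041 keV

Electron kinetic energy:
K_e = E - E' = 383.2000 - 311.8041 = 71.3959 keV

(Intermediate values are shown rounded; full precision is carried through to the final answer.)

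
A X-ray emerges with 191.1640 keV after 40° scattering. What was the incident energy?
209.4999 keV

Convert final energy to wavelength (hc ≈ 1239.842 keV·pm):
λ' = hc/E' = 1239.842 / 191.1640 = 6.4858 pm

Calculate the Compton shift:
Δλ = λ_C(1 - cos(40°))
Δλ = 2.4263 × (1 - cos(40°))
Δλ = 0.5676 pm

Initial wavelength:
λ = λ' - Δλ = 6.4858 - 0.5676 = 5.9181 pm

Initial energy:
E = hc/λ = 1239.842 / 5.9181 = 209.4999 keV

(Intermediate values are shown rounded; full precision is carried through to the final answer.)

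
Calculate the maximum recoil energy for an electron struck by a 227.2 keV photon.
106.9399 keV

Maximum energy transfer occurs at θ = 180° (backscattering).

Initial photon: E₀ = 227.2 keV → λ₀ = 5.4571 pm

Maximum Compton shift (at 180°):
Δλ_max = 2λ_C = 2 × 2.4263 = 4.8526 pm

Final wavelength:
λ' = 5.4571 + 4.8526 = 10.3097 pm

Minimum photon energy (maximum energy to electron):
E'_min = hc/λ' = 120.2601 keV

Maximum electron kinetic energy:
K_max = E₀ - E'_min = 227.2000 - 120.2601 = 106.9399 keV

(Intermediate values are shown rounded; full precision is carried through to the final answer.)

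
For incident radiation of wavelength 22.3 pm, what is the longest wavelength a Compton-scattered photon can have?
27.1526 pm (at θ = 180°)

The Compton shift is Δλ = λ_C(1 − cos θ).

Since cos θ ranges from −1 to 1, the factor (1 − cos θ) ranges from 0 to 2; the maximum shift occurs at θ = 180° (backscattering):
Δλ_max = 2λ_C = 2 × 2.4263 pm = 4.8526 pm

Maximum scattered wavelength:
λ'_max = λ₀ + Δλ_max = 22.3 + 4.8526 = 27.1526 pm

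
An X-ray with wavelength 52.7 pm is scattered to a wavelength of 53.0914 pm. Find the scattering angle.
33.00°

First find the wavelength shift:
Δλ = λ' - λ = 53.0914 - 52.7 = 0.3914 pm

Using Δλ = λ_C(1 - cos θ), with λ_C = h/(m_e·c) ≈ 2.42631024 pm:
cos θ = 1 - Δλ/λ_C
cos θ = 1 - 0.3914/2.42631024
cos θ = 0.838685

θ = arccos(0.838685)
θ = 33.00°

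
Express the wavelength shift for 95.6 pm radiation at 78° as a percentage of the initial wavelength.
2.0103%

Calculate the Compton shift:
Δλ = λ_C(1 - cos(78°))
Δλ = 2.4263 × (1 - cos(78°))
Δλ = 2.4263 × 0.7921
Δλ = 1.9219 pm

Percentage change:
(Δλ/λ₀) × 100 = (1.9219/95.6) × 100
= 2.0103%

(Intermediate values are shown rounded; full precision is carried through to the final answer.)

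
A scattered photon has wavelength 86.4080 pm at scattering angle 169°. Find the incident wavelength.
81.6000 pm

From λ' = λ + Δλ, we have λ = λ' - Δλ

First calculate the Compton shift:
Δλ = λ_C(1 - cos θ)
Δλ = 2.4263 × (1 - cos(169°))
Δλ = 2.4263 × 1.9816
Δλ = 4.8080 pm

Initial wavelength:
λ = λ' - Δλ
λ = 86.4080 - 4.8080
λ = 81.6000 pm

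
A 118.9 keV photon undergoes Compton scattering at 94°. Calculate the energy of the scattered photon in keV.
95.2028 keV

First convert energy to wavelength:
λ = hc/E, with hc ≈ 1239.842 keV·pm (i.e. 1239.842 eV·nm)

For E = 118.9 keV = 118900 eV:
λ = 1239.842 keV·pm / 118.9 keV
λ = 10.4276 pm

Calculate the Compton shift:
Δλ = λ_C(1 - cos(94°)) = 2.4263 × 1.0698
Δλ = 2.5956 pm

Final wavelength:
λ' = 10.4276 + 2.5956 = 13.0232 pm

Final energy:
E' = hc/λ' = 1239.842 / 13.0232 = 95.2028 keV

(Intermediate values are shown rounded; full precision is carried through to the final answer.)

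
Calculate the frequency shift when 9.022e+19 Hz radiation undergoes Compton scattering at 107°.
4.380e+19 Hz (decrease)

Convert frequency to wavelength (c = 299792458 m/s):
λ₀ = c/f₀ = 299792458/9.022e+19 = 3.3229047e-12 m = 3.3229 pm

Calculate Compton shift:
Δλ = λ_C(1 - cos(107°)) = 3.1357 pm

Final wavelength:
λ' = λ₀ + Δλ = 3.3229 + 3.1357 = 6.4586 pm

Final frequency:
f' = c/λ' = 299792458/6.4585994e-12 = 4.6417565e+19 Hz

Frequency shift (decrease):
Δf = f₀ - f' = 9.022e+19 - 4.6417565e+19 = 4.380e+19 Hz

(Intermediate values are shown rounded; full precision is carried through to the final answer.)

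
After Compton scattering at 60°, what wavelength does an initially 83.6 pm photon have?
84.8132 pm

Using the Compton formula: λ' = λ + λ_C(1 − cos θ)

For θ = 60°, cos θ = 1/2 (exact) = 0.5000, so:
1 − cos 60° = 1 − (1/2) = 0.5000

Δλ = λ_C × 0.5000 = 2.4263 × 0.5000 = 1.2132 pm

λ' = 83.6 + 1.2132 = 84.8132 pm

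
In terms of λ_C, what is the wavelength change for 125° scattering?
1.5736 λ_C

The Compton shift formula is:
Δλ = λ_C(1 - cos θ)

Dividing both sides by λ_C:
Δλ/λ_C = 1 - cos θ

For θ = 125°:
Δλ/λ_C = 1 - cos(125°)
Δλ/λ_C = 1 - -0.5736
Δλ/λ_C = 1.5736

This means the shift is 1.5736 × λ_C = 3.8180 pm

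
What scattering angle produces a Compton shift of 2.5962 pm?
94.02°

From the Compton formula Δλ = λ_C(1 - cos θ), we can solve for θ:

cos θ = 1 - Δλ/λ_C

Given:
- Δλ = 2.5962 pm
- λ_C = h/(m_e·c) ≈ 2.42631024 pm

cos θ = 1 - 2.5962/2.42631024
cos θ = 1 - 1.070020
cos θ = -0.070020

θ = arccos(-0.070020)
θ = 94.02°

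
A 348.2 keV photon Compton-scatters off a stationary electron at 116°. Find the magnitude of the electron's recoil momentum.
2.4247e-22 kg·m/s

The electron is initially at rest, so by conservation of momentum:
p⃗_e = p⃗₀ − p⃗'  (incident photon momentum minus scattered photon momentum)

Photon momentum magnitudes (p = h/λ = E/c):
λ₀ = hc/E₀ = 3.5607 pm → p₀ = h/λ₀ = 1.8609e-22 kg·m/s
Δλ = λ_C(1 − cos 116°) = 3.4899 pm
λ' = 7.0507 pm → p' = h/λ' = 9.3978e-23 kg·m/s

The scattered photon makes angle θ = 116° with the incident direction, so by the law of cosines:
|p⃗_e|² = p₀² + p'² − 2p₀p'cos θ
|p⃗_e|² = (1.8609e-22)² + (9.3978e-23)² − 2·1.8609e-22·9.3978e-23·cos(116°)
|p⃗_e| = 2.4247e-22 kg·m/s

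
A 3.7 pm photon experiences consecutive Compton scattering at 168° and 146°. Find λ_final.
12.9374 pm

Apply Compton shift twice:

First scattering at θ₁ = 168°:
Δλ₁ = λ_C(1 - cos(168°))
Δλ₁ = 2.4263 × 1.9781
Δλ₁ = 4.7996 pm

After first scattering:
λ₁ = 3.7 + 4.7996 = 8.4996 pm

Second scattering at θ₂ = 146°:
Δλ₂ = λ_C(1 - cos(146°))
Δλ₂ = 2.4263 × 1.8290
Δλ₂ = 4.4378 pm

Final wavelength:
λ₂ = 8.4996 + 4.4378 = 12.9374 pm

Total shift: Δλ_total = 4.7996 + 4.4378 = 9.2374 pm

(Intermediate values are shown rounded; full precision is carried through to the final answer.)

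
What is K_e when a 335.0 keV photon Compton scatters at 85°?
125.4208 keV

By energy conservation: K_e = E_initial - E_final

First find the scattered photon energy:
Initial wavelength: λ = hc/E = 3.7010 pm
Compton shift: Δλ = λ_C(1 - cos(85°)) = 2.2148 pm
Final wavelength: λ' = 3.7010 + 2.2148 = 5.9159 pm
Final photon energy: E' = hc/λ' = 209.5792 keV

Electron kinetic energy:
K_e = E - E' = 335.0000 - 209.5792 = 125.4208 keV

(Intermediate values are shown rounded; full precision is carried through to the final answer.)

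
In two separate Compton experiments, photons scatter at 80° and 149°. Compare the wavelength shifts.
149° produces the larger shift by a factor of 2.247

Calculate both shifts using Δλ = λ_C(1 - cos θ):

For θ₁ = 80°:
Δλ₁ = 2.4263 × (1 - cos(80°))
Δλ₁ = 2.4263 × 0.8264
Δλ₁ = 2.0050 pm

For θ₂ = 149°:
Δλ₂ = 2.4263 × (1 - cos(149°))
Δλ₂ = 2.4263 × 1.8572
Δλ₂ = 4.5061 pm

The 149° angle produces the larger shift.
Ratio: 4.5061/2.0050 = 2.247

(Intermediate values are shown rounded; full precision is carried through to the final answer.)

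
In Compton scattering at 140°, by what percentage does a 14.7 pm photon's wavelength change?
29.1495%

Calculate the Compton shift:
Δλ = λ_C(1 - cos(140°))
Δλ = 2.4263 × (1 - cos(140°))
Δλ = 2.4263 × 1.7660
Δλ = 4.2850 pm

Percentage change:
(Δλ/λ₀) × 100 = (4.2850/14.7) × 100
= 29.1495%

(Intermediate values are shown rounded; full precision is carried through to the final answer.)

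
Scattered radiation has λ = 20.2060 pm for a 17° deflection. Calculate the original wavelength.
20.1000 pm

From λ' = λ + Δλ, we have λ = λ' - Δλ

First calculate the Compton shift:
Δλ = λ_C(1 - cos θ)
Δλ = 2.4263 × (1 - cos(17°))
Δλ = 2.4263 × 0.0437
Δλ = 0.1060 pm

Initial wavelength:
λ = λ' - Δλ
λ = 20.2060 - 0.1060
λ = 20.1000 pm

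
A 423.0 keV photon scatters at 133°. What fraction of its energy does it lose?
0.5820 (or 58.20%)

Calculate initial and final photon energies:

Initial: E₀ = 423.0 keV → λ₀ = 2.9311 pm
Compton shift: Δλ = 4.0810 pm
Final wavelength: λ' = 7.0121 pm
Final energy: E' = 176.8142 keV

Fractional energy loss:
(E₀ - E')/E₀ = (423.0000 - 176.8142)/423.0000
= 246.1858/423.0000
= 0.5820
= 58.20%

(Intermediate values are shown rounded; full precision is carried through to the final answer.)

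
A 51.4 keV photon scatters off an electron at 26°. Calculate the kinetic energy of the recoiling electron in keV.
0.5180 keV

By energy conservation: K_e = E_initial - E_final

First find the scattered photon energy:
Initial wavelength: λ = hc/E = 24.1214 pm
Compton shift: Δλ = λ_C(1 - cos(26°)) = 0.2456 pm
Final wavelength: λ' = 24.1214 + 0.2456 = 24.3670 pm
Final photon energy: E' = hc/λ' = 50.8820 keV

Electron kinetic energy:
K_e = E - E' = 51.4000 - 50.8820 = 0.5180 keV

(Intermediate values are shown rounded; full precision is carried through to the final answer.)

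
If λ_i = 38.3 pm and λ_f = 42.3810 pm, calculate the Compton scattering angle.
133.00°

First find the wavelength shift:
Δλ = λ' - λ = 42.3810 - 38.3 = 4.0810 pm

Using Δλ = λ_C(1 - cos θ), with λ_C = h/(m_e·c) ≈ 2.42631024 pm:
cos θ = 1 - Δλ/λ_C
cos θ = 1 - 4.0810/2.42631024
cos θ = -0.681978

θ = arccos(-0.681978)
θ = 133.00°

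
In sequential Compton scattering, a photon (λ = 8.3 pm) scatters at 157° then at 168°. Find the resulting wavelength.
17.7593 pm

Apply Compton shift twice:

First scattering at θ₁ = 157°:
Δλ₁ = λ_C(1 - cos(157°))
Δλ₁ = 2.4263 × 1.9205
Δλ₁ = 4.6597 pm

After first scattering:
λ₁ = 8.3 + 4.6597 = 12.9597 pm

Second scattering at θ₂ = 168°:
Δλ₂ = λ_C(1 - cos(168°))
Δλ₂ = 2.4263 × 1.9781
Δλ₂ = 4.7996 pm

Final wavelength:
λ₂ = 12.9597 + 4.7996 = 17.7593 pm

Total shift: Δλ_total = 4.6597 + 4.7996 = 9.4593 pm

(Intermediate values are shown rounded; full precision is carried through to the final answer.)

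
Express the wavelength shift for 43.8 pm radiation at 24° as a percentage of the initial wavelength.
0.4789%

Calculate the Compton shift:
Δλ = λ_C(1 - cos(24°))
Δλ = 2.4263 × (1 - cos(24°))
Δλ = 2.4263 × 0.0865
Δλ = 0.2098 pm

Percentage change:
(Δλ/λ₀) × 100 = (0.2098/43.8) × 100
= 0.4789%

(Intermediate values are shown rounded; full precision is carried through to the final answer.)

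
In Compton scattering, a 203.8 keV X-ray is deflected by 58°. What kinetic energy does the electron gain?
32.1762 keV

By energy conservation: K_e = E_initial - E_final

First find the scattered photon energy:
Initial wavelength: λ = hc/E = 6.0836 pm
Compton shift: Δλ = λ_C(1 - cos(58°)) = 1.1406 pm
Final wavelength: λ' = 6.0836 + 1.1406 = 7.2242 pm
Final photon energy: E' = hc/λ' = 171.6238 keV

Electron kinetic energy:
K_e = E - E' = 203.8000 - 171.6238 = 32.1762 keV

(Intermediate values are shown rounded; full precision is carried through to the final answer.)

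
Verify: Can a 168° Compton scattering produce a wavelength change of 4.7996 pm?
Yes, consistent

Calculate the expected shift for θ = 168°:

Δλ_expected = λ_C(1 - cos(168°))
Δλ_expected = 2.4263 × (1 - cos(168°))
Δλ_expected = 2.4263 × 1.9781
Δλ_expected = 4.7996 pm

Given shift: 4.7996 pm
Expected shift: 4.7996 pm
Difference: 0.0000 pm

The values match. This is consistent with Compton scattering at the stated angle.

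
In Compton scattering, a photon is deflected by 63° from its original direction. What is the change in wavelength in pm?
1.3248 pm

Using the Compton scattering formula:
Δλ = λ_C(1 - cos θ)

where λ_C = h/(m_e·c) ≈ 2.4263 pm is the Compton wavelength of an electron.

For θ = 63°:
cos(63°) = 0.4540
1 - cos(63°) = 0.5460

Δλ = 2.4263 × 0.5460
Δλ = 1.3248 pm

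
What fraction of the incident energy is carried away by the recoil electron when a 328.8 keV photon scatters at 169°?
0.5605 (or 56.05%)

Calculate initial and final photon energies:

Initial: E₀ = 328.8 keV → λ₀ = 3.7708 pm
Compton shift: Δλ = 4.8080 pm
Final wavelength: λ' = 8.5789 pm
Final energy: E' = 144.5231 keV

Fractional energy loss:
(E₀ - E')/E₀ = (328.8000 - 144.5231)/328.8000
= 184.2769/328.8000
= 0.5605
= 56.05%

(Intermediate values are shown rounded; full precision is carried through to the final answer.)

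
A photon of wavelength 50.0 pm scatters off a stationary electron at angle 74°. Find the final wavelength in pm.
51.7575 pm

Using the Compton scattering formula:
λ' = λ + Δλ = λ + λ_C(1 - cos θ)

Given:
- Initial wavelength λ = 50.0 pm
- Scattering angle θ = 74°
- Compton wavelength λ_C ≈ 2.4263 pm

Calculate the shift:
Δλ = 2.4263 × (1 - cos(74°))
Δλ = 2.4263 × 0.7244
Δλ = 1.7575 pm

Final wavelength:
λ' = 50.0 + 1.7575 = 51.7575 pm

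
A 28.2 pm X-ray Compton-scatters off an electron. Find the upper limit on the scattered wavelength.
33.0526 pm (at θ = 180°)

The Compton shift is Δλ = λ_C(1 − cos θ).

Since cos θ ranges from −1 to 1, the factor (1 − cos θ) ranges from 0 to 2; the maximum shift occurs at θ = 180° (backscattering):
Δλ_max = 2λ_C = 2 × 2.4263 pm = 4.8526 pm

Maximum scattered wavelength:
λ'_max = λ₀ + Δλ_max = 28.2 + 4.8526 = 33.0526 pm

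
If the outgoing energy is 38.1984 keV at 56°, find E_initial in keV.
39.5000 keV

Convert final energy to wavelength (hc ≈ 1239.842 keV·pm):
λ' = hc/E' = 1239.842 / 38.1984 = 32.4580 pm

Calculate the Compton shift:
Δλ = λ_C(1 - cos(56°))
Δλ = 2.4263 × (1 - cos(56°))
Δλ = 1.0695 pm

Initial wavelength:
λ = λ' - Δλ = 32.4580 - 1.0695 = 31.3884 pm

Initial energy:
E = hc/λ = 1239.842 / 31.3884 = 39.5000 keV

(Intermediate values are shown rounded; full precision is carried through to the final answer.)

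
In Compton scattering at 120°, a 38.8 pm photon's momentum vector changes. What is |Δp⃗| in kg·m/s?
2.8320e-23 kg·m/s

Photon momentum magnitude is p = h/λ.

Initial momentum:
p₀ = h/λ = 6.6261e-34/3.8800e-11 = 1.7078e-23 kg·m/s

After scattering:
λ' = λ + Δλ = 38.8 + 3.6395 = 42.4395 pm
p' = h/λ' = 6.6261e-34/4.2439e-11 = 1.5613e-23 kg·m/s

Momentum is a vector; the scattered photon's direction makes angle θ = 120° with the incident direction. The magnitude of the vector change Δp⃗ = p⃗₀ − p⃗' is found from the law of cosines:
|Δp⃗|² = p₀² + p'² − 2p₀p'cos θ
|Δp⃗|² = (1.7078e-23)² + (1.5613e-23)² − 2·1.7078e-23·1.5613e-23·cos(120°)
|Δp⃗| = 2.8320e-23 kg·m/s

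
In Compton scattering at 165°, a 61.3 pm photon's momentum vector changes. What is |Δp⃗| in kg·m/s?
2.0660e-23 kg·m/s

Photon momentum magnitude is p = h/λ.

Initial momentum:
p₀ = h/λ = 6.6261e-34/6.1300e-11 = 1.0809e-23 kg·m/s

After scattering:
λ' = λ + Δλ = 61.3 + 4.7699 = 66.0699 pm
p' = h/λ' = 6.6261e-34/6.6070e-11 = 1.0029e-23 kg·m/s

Momentum is a vector; the scattered photon's direction makes angle θ = 165° with the incident direction. The magnitude of the vector change Δp⃗ = p⃗₀ − p⃗' is found from the law of cosines:
|Δp⃗|² = p₀² + p'² − 2p₀p'cos θ
|Δp⃗|² = (1.0809e-23)² + (1.0029e-23)² − 2·1.0809e-23·1.0029e-23·cos(165°)
|Δp⃗| = 2.0660e-23 kg·m/s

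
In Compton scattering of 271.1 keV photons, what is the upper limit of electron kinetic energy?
139.5657 keV

Maximum energy transfer occurs at θ = 180° (backscattering).

Initial photon: E₀ = 271.1 keV → λ₀ = 4.5734 pm

Maximum Compton shift (at 180°):
Δλ_max = 2λ_C = 2 × 2.4263 = 4.8526 pm

Final wavelength:
λ' = 4.5734 + 4.8526 = 9.4260 pm

Minimum photon energy (maximum energy to electron):
E'_min = hc/λ' = 131.5343 keV

Maximum electron kinetic energy:
K_max = E₀ - E'_min = 271.1000 - 131.5343 = 139.5657 keV

(Intermediate values are shown rounded; full precision is carried through to the final answer.)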